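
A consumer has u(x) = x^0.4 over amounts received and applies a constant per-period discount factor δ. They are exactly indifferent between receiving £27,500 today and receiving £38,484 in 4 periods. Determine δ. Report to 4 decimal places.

Equating discounted utilities: u(27500) = δ^4·u(38484) ⇒ δ^4 = u(27500)/u(38484).
Since u(x) = x^0.4, δ^4 = (27500/38484)^0.4 = 0.71458^0.4 = 0.87422.
Taking the 4th root: δ = 0.87422^(1/4) ≈ 0.9670.

δ ≈ 0.9670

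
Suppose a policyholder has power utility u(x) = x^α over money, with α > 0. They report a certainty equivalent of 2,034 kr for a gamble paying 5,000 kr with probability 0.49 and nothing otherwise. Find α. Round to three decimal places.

Since u(0) = 0, the lottery's EU is 0.49·5000^α.
Setting u(2034) equal to that: 2034^α = 0.49·5000^α ⇒ (2034/5000)^α = 0.49.
α = ln(0.49) / ln(2034/5000) = -0.713350/-0.899434 ≈ 0.793.

α ≈ 0.793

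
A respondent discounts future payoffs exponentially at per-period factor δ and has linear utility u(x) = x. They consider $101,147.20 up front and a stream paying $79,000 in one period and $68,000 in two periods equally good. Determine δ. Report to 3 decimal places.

Present value of the stream is 79000·δ + 68000·δ². Indifference gives 79000δ + 68000δ² = 101147.20.
So 68000δ² + 79000δ − 101147.20 = 0.
δ = (−79000 + √(79000² + 4·68000·101147.20)) / (2·68000) = (−79000 + √33753038400.00) / 136000 ≈ 0.770.

δ ≈ 0.770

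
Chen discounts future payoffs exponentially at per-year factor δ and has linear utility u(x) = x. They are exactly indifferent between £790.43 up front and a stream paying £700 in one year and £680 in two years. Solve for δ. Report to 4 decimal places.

δ ≈ 0.6800

The stream is worth 700δ + 680δ² today, so 700δ + 680δ² = 790.43.
So 680δ² + 700δ − 790.43 = 0.
δ = (−700 + √(700² + 4·680·790.43)) / (2·680) = (−700 + √2639969.60) / 1360 ≈ 0.6800.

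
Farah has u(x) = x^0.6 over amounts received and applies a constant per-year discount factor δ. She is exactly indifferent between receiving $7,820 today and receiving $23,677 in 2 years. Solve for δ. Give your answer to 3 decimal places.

δ ≈ 0.717

Indifference means u(7820) = δ^2 · u(23677), so δ^2 = u(7820)/u(23677).
Since u(x) = x^0.6, δ^2 = (7820/23677)^0.6 = 0.33028^0.6 = 0.51443.
Taking the square root: δ = 0.51443^(1/2) ≈ 0.717.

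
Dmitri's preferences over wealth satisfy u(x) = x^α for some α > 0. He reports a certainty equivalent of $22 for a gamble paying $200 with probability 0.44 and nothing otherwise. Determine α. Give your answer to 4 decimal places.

Since u(0) = 0, the lottery's EU is 0.44·200^α.
Setting u(22) equal to that: 22^α = 0.44·200^α ⇒ (22/200)^α = 0.44.
α = ln(0.44) / ln(22/200) = -0.8209806/-2.2072749 ≈ 0.3719.

α ≈ 0.3719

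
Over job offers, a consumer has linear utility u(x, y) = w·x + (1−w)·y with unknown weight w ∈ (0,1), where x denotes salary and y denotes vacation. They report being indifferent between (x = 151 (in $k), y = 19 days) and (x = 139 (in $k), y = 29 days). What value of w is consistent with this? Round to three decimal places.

w = 0.455

u(151,19) = u(139,29) means w·151 + (1−w)·19 = w·139 + (1−w)·29.
Collecting terms: w·12 = (1−w)·10.
Hence w = 10/(12+10) = 10/22 = 0.455.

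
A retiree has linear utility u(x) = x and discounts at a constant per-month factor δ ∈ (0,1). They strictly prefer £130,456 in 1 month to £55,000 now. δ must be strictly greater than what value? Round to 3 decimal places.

δ > 0.422

The preference means 55000 < δ·130456.
Dividing through by 130456 gives δ > 0.42160.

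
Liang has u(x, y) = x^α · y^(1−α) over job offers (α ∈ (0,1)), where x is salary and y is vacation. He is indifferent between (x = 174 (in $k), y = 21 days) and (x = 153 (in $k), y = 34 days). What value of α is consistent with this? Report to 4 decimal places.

The Cobb–Douglas utilities coincide, so 174^α·21^(1−α) = 153^α·34^(1−α).
(174/153)^α = (34/21)^(1−α); take logs: α·ln(174/153) = (1−α)·ln(34/21), i.e. α·0.1286174 = (1−α)·0.4818381.
With A = 0.1286174 and B = 0.4818381: α·A = (1−α)·B, so α = B/(A+B) = 0.4818381/0.6104555 ≈ 0.7893.

α ≈ 0.7893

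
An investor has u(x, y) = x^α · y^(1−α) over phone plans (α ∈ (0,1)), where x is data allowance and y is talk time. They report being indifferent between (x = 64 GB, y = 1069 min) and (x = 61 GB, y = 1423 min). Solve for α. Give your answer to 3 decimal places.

α ≈ 0.856

Set the two utilities equal: 64^α·1069^(1−α) = 61^α·1423^(1−α).
Rearrange to (64/61)^α = (1423/1069)^(1−α) and take logs: α·0.048009 = (1−α)·0.286044.
With A = 0.048009 and B = 0.286044: α·A = (1−α)·B, so α = B/(A+B) = 0.286044/0.334053 ≈ 0.856.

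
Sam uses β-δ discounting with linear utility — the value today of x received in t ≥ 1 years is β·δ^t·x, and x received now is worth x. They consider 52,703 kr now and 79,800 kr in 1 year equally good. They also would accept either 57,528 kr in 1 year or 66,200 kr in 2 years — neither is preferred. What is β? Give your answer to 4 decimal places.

From the later pair, β·δ^1·57528 = β·δ^2·66200; dividing through, δ = 57528/66200 = 0.86900.
Now use the now-vs-future pair: 52703 = β·δ·79800 gives β = 52703/(0.86900·79800) ≈ 0.7600.

β ≈ 0.7600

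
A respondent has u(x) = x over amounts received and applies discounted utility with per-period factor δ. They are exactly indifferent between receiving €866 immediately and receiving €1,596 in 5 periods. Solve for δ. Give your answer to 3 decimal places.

Equating discounted utilities: u(866) = δ^5·u(1596) ⇒ δ^5 = u(866)/u(1596).
With u(x) = x: δ^5 = 866/1596 = 0.54261.
Hence δ = (0.54261)^(1/5) = 0.88491.

δ ≈ 0.885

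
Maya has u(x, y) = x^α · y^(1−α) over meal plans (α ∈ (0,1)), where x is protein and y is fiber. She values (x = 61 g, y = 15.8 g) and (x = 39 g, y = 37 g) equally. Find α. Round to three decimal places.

α ≈ 0.655

Indifference: 61^α · 15.8^(1−α) = 39^α · 37^(1−α).
Taking logs: α·ln 61 + (1−α)·ln 15.8 = α·ln 39 + (1−α)·ln 37, i.e. α·0.447312 = (1−α)·0.850908.
So α/(1−α) = (0.850908)/(0.447312) = 1.902270, and α = 1.902270/2.902270 ≈ 0.655.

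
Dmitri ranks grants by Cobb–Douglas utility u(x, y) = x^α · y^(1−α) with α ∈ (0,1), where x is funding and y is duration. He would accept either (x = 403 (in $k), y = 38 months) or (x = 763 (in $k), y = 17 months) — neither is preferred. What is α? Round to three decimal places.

Indifference: 403^α · 38^(1−α) = 763^α · 17^(1−α).
(403/763)^α = (17/38)^(1−α); take logs: α·ln(403/763) = (1−α)·ln(17/38), i.e. α·-0.638321 = (1−α)·-0.804373.
Thus α·(-1.442694) = -0.804373, so α = -0.804373/-1.442694 ≈ 0.558.

α ≈ 0.558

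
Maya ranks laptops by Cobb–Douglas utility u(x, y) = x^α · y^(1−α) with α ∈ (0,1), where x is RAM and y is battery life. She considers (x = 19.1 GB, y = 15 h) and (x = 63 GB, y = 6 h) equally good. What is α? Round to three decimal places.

α ≈ 0.434

The Cobb–Douglas utilities coincide, so 19.1^α·15^(1−α) = 63^α·6^(1−α).
(19.1/63)^α = (6/15)^(1−α); take logs: α·ln(19.1/63) = (1−α)·ln(6/15), i.e. α·-1.193446 = (1−α)·-0.916291.
Thus α·(-2.109737) = -0.916291, so α = -0.916291/-2.109737 ≈ 0.434.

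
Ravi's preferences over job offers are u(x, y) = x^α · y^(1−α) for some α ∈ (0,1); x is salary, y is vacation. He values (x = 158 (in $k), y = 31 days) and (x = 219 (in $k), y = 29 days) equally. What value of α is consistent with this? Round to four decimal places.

α ≈ 0.1696

The Cobb–Douglas utilities coincide, so 158^α·31^(1−α) = 219^α·29^(1−α).
Taking logs: α·ln 158 + (1−α)·ln 31 = α·ln 219 + (1−α)·ln 29, i.e. α·-0.3264767 = (1−α)·-0.0666914.
So α/(1−α) = (-0.0666914)/(-0.3264767) = 0.2042761, and α = 0.2042761/1.2042761 ≈ 0.1696.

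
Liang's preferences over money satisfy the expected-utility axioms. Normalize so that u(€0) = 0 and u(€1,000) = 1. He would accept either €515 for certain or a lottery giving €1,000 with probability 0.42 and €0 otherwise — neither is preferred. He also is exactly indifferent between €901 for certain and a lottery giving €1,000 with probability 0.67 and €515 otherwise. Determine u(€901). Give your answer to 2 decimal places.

0.81

First, u(€515) = 0.42·u(€1,000) + 0.58·u(€0) = 0.42.
Then u(€901) = 0.67·u(€1,000) + 0.33·u(€515) = 0.67·1.00 + 0.33·0.42 = 0.8086.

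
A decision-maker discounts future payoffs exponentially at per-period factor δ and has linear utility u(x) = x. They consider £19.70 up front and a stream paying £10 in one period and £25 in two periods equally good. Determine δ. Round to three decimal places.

Equating present values: 19.70 = 10δ + 25δ².
That is, 25δ² + 10δ − 19.70 = 0, a quadratic in δ.
δ = (−10 + √(10² + 4·25·19.70)) / (2·25) = (−10 + √2070.00) / 50 ≈ 0.710.

δ ≈ 0.710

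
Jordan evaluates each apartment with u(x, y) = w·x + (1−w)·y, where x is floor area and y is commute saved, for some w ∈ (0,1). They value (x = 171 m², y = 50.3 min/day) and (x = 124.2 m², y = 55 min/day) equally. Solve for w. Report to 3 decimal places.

Indifference: w·171 + (1−w)·50.3 = w·124.2 + (1−w)·55.
Collecting terms: w·46.8 = (1−w)·4.7.
The marginal rate of substitution is 4.7/46.8, so w = 4.7/(46.8+4.7) = 0.091.

w = 0.091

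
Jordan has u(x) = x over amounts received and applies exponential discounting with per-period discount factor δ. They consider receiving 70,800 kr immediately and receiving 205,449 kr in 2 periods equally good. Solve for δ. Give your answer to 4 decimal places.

Indifference means u(70800) = δ^2 · u(205449), so δ^2 = u(70800)/u(205449).
With u(x) = x: δ^2 = 70800/205449 = 0.34461.
Hence δ = (0.34461)^(1/2) = 0.587036.

δ ≈ 0.5870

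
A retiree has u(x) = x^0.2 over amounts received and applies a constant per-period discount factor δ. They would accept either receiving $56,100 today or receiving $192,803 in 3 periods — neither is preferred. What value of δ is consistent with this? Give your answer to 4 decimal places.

Equating discounted utilities: u(56100) = δ^3·u(192803) ⇒ δ^3 = u(56100)/u(192803).
Since u(x) = x^0.2, δ^3 = (56100/192803)^0.2 = 0.29097^0.2 = 0.78121.
So δ = 0.78121^(1/3) ≈ 0.9210.

δ ≈ 0.9210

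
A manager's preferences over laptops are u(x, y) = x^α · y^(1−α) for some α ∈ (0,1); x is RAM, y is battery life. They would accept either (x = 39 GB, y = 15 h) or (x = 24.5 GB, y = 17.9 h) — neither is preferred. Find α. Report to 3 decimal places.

α ≈ 0.275

Indifference: 39^α · 15^(1−α) = 24.5^α · 17.9^(1−α).
(39/24.5)^α = (17.9/15)^(1−α); take logs: α·ln(39/24.5) = (1−α)·ln(17.9/15), i.e. α·0.464889 = (1−α)·0.176751.
With A = 0.464889 and B = 0.176751: α·A = (1−α)·B, so α = B/(A+B) = 0.176751/0.641640 ≈ 0.275.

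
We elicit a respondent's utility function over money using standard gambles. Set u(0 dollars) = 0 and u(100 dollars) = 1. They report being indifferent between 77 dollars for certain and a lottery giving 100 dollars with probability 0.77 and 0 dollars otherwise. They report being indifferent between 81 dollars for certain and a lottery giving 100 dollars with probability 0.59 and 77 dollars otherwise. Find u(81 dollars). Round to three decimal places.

0.906

From the first indifference, u(77 dollars) = 0.77·u(100 dollars) + 0.23·u(0 dollars) = 0.77·1 + 0.23·0 = 0.77.
Then u(81 dollars) = 0.59·u(100 dollars) + 0.41·u(77 dollars) = 0.59·1.00 + 0.41·0.77 = 0.9057.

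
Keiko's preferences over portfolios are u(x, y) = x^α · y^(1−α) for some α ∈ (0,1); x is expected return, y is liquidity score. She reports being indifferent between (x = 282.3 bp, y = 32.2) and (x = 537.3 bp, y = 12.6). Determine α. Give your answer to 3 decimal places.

Set the two utilities equal: 282.3^α·32.2^(1−α) = 537.3^α·12.6^(1−α).
Taking logs: α·ln 282.3 + (1−α)·ln 32.2 = α·ln 537.3 + (1−α)·ln 12.6, i.e. α·-0.643586 = (1−α)·-0.938270.
Thus α·(-1.581856) = -0.938270, so α = -0.938270/-1.581856 ≈ 0.593.

α ≈ 0.593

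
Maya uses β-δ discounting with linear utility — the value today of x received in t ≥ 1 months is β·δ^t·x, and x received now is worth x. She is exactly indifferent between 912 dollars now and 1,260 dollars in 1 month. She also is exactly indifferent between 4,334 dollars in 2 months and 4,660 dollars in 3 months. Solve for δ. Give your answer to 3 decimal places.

From the later pair, β·δ^2·4334 = β·δ^3·4660; dividing through, δ = 4334/4660 = 0.93004.

δ ≈ 0.930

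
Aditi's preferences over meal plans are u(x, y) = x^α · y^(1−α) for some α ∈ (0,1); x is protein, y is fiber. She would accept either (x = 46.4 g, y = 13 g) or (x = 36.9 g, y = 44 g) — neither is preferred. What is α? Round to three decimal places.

Set the two utilities equal: 46.4^α·13^(1−α) = 36.9^α·44^(1−α).
(46.4/36.9)^α = (44/13)^(1−α); take logs: α·ln(46.4/36.9) = (1−α)·ln(44/13), i.e. α·0.229088 = (1−α)·1.219240.
So α/(1−α) = (1.219240)/(0.229088) = 5.322147, and α = 5.322147/6.322147 ≈ 0.842.

α ≈ 0.842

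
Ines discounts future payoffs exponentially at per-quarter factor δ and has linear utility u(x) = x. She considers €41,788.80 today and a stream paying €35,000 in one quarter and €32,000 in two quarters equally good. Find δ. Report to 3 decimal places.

Equating present values: 41788.80 = 35000δ + 32000δ².
That is, 32000δ² + 35000δ − 41788.80 = 0, a quadratic in δ.
δ = (−35000 + √(35000² + 4·32000·41788.80)) / (2·32000) = (−35000 + √6573966400.00) / 64000 ≈ 0.720.

δ ≈ 0.720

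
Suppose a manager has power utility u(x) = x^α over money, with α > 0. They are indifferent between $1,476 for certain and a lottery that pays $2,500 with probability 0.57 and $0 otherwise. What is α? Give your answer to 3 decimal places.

Since u(0) = 0, the lottery's EU is 0.57·2500^α.
Setting u(1476) equal to that: 1476^α = 0.57·2500^α ⇒ (1476/2500)^α = 0.57.
α = ln(0.57) / ln(1476/2500) = -0.562119/-0.526955 ≈ 1.067.

α ≈ 1.067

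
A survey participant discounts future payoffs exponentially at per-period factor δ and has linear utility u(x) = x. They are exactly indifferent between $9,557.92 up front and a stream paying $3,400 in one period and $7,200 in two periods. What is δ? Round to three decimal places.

Present value of the stream is 3400·δ + 7200·δ². Indifference gives 3400δ + 7200δ² = 9557.92.
Rearranged: 7200δ² + 3400δ − 9557.92 = 0.
δ = (−3400 + √(3400² + 4·7200·9557.92)) / (2·7200) = (−3400 + √286828096.00) / 14400 ≈ 0.940.

δ ≈ 0.940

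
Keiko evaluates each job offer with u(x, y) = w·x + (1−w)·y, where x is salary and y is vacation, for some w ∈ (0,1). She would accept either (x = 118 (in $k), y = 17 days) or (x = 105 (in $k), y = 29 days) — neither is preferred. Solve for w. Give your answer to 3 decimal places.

Equating utilities: w·118 + (1−w)·17 = w·105 + (1−w)·29.
Collecting terms: w·13 = (1−w)·12.
The marginal rate of substitution is 12/13, so w = 12/(13+12) = 0.480.

w = 0.480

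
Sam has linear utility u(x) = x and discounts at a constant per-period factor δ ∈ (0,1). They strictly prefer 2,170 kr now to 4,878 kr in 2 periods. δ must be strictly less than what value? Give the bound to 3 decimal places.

The preference means 2170 > δ^2·4878.
Dividing by 4878: δ^2 < 0.44485. Both sides are positive, so the square root keeps the direction.
δ < (2170/4878)^(1/2) ≈ 0.667.

δ < 0.667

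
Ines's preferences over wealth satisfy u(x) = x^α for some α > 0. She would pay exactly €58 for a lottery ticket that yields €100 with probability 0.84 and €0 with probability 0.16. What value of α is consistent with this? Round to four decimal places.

The lottery's expected utility is 0.84·u(100) + 0.16·u(0) = 0.84·100^α (since u(0) = 0 for α > 0).
Setting u(58) equal to that: 58^α = 0.84·100^α ⇒ (58/100)^α = 0.84.
Take logs: α = ln 0.84 / ln(58/100) ≈ 0.320075.

α ≈ 0.3201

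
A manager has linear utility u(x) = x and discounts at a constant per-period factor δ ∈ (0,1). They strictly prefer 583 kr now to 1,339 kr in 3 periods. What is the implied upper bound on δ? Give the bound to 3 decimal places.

δ < 0.758

Comparing present values: 583 > δ^3·1339.
Dividing by 1339: δ^3 < 0.43540. Both sides are positive, so the cube root keeps the direction.
δ < (583/1339)^(1/3) ≈ 0.758.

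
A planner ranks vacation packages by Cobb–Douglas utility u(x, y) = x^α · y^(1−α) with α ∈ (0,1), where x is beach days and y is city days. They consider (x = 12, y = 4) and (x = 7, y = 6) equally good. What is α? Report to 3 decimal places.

Indifference: 12^α · 4^(1−α) = 7^α · 6^(1−α).
(12/7)^α = (6/4)^(1−α); take logs: α·ln(12/7) = (1−α)·ln(6/4), i.e. α·0.538997 = (1−α)·0.405465.
So α/(1−α) = (0.405465)/(0.538997) = 0.752258, and α = 0.752258/1.752258 ≈ 0.429.

α ≈ 0.429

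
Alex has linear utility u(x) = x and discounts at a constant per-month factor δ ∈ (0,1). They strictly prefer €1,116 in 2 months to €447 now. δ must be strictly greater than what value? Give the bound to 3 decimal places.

Under u(x) = x this choice says 447 < δ^2·1116.
So δ^2 > 447/1116 = 0.40054; taking the square root of both positive sides preserves the inequality.
δ > (447/1116)^(1/2) ≈ 0.633.

δ > 0.633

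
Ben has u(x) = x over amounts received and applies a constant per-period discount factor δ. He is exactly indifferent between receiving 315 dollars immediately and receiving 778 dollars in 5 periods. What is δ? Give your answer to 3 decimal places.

Equating discounted utilities: u(315) = δ^5·u(778) ⇒ δ^5 = u(315)/u(778).
With u(x) = x: δ^5 = 315/778 = 0.40488.
Taking the 5th root: δ = 0.40488^(1/5) ≈ 0.835.

δ ≈ 0.835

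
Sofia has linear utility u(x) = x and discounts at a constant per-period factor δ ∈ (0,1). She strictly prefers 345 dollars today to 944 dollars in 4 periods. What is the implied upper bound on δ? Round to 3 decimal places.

Comparing present values: 345 > δ^4·944.
So δ^4 < 345/944 = 0.36547; taking the 4th root of both positive sides preserves the inequality.
δ < (345/944)^(1/4) ≈ 0.778.

δ < 0.778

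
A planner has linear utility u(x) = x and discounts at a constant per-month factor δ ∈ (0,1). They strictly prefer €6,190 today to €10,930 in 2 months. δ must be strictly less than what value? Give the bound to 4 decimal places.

The preference means 6190 > δ^2·10930.
Hence δ^2 < 6190/10930 = 0.56633, and x ↦ x^(1/2) is increasing on (0,∞).
δ < 0.56633^(1/2) = 0.7525.

δ < 0.7525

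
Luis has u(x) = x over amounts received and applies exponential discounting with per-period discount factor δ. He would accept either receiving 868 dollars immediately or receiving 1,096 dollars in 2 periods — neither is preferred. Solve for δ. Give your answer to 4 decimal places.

δ ≈ 0.8899

Equating discounted utilities: u(868) = δ^2·u(1096) ⇒ δ^2 = u(868)/u(1096).
With u(x) = x: δ^2 = 868/1096 = 0.79197.
Hence δ = (0.79197)^(1/2) = 0.889927.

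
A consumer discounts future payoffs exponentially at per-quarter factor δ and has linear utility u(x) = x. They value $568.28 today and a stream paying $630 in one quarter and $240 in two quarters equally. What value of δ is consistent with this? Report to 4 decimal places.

δ ≈ 0.7100

Present value of the stream is 630·δ + 240·δ². Indifference gives 630δ + 240δ² = 568.28.
So 240δ² + 630δ − 568.28 = 0.
By the quadratic formula (taking the positive root), δ = (−630 + √942448.80) / 480 ≈ 0.7100.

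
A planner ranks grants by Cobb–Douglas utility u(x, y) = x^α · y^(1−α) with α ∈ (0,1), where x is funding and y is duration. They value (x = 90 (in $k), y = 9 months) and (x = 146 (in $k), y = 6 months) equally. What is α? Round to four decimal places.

α ≈ 0.4560

The Cobb–Douglas utilities coincide, so 90^α·9^(1−α) = 146^α·6^(1−α).
(90/146)^α = (6/9)^(1−α); take logs: α·ln(90/146) = (1−α)·ln(6/9), i.e. α·-0.4837970 = (1−α)·-0.4054651.
So α/(1−α) = (-0.4054651)/(-0.4837970) = 0.8380893, and α = 0.8380893/1.8380893 ≈ 0.4560.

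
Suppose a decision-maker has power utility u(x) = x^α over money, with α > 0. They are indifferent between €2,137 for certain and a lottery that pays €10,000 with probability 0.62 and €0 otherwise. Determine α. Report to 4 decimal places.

α ≈ 0.3098

The lottery's expected utility is 0.62·u(10000) + 0.38·u(0) = 0.62·10000^α (since u(0) = 0 for α > 0).
Setting u(2137) equal to that: 2137^α = 0.62·10000^α ⇒ (2137/10000)^α = 0.62.
Take logs: α = ln 0.62 / ln(2137/10000) ≈ 0.309773.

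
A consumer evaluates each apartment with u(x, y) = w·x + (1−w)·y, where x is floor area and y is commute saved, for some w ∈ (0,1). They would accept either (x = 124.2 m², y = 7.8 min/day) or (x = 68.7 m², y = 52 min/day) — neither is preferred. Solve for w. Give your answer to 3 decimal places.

Indifference: w·124.2 + (1−w)·7.8 = w·68.7 + (1−w)·52.
Collecting terms: w·55.5 = (1−w)·44.2.
The marginal rate of substitution is 44.2/55.5, so w = 44.2/(55.5+44.2) = 0.443.

w = 0.443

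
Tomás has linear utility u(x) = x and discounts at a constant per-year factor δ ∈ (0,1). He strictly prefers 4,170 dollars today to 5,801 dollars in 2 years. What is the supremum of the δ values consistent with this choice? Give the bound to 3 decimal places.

Under u(x) = x this choice says 4170 > δ^2·5801.
Dividing by 5801: δ^2 < 0.71884. Both sides are positive, so the square root keeps the direction.
δ < (4170/5801)^(1/2) ≈ 0.848.

δ < 0.848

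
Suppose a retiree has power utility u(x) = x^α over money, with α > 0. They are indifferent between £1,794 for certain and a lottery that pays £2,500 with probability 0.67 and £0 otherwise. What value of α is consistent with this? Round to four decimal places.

EU(lottery) = 0.67·2500^α + 0.33·0 = 0.67·2500^α.
Setting u(1794) equal to that: 1794^α = 0.67·2500^α ⇒ (1794/2500)^α = 0.67.
α = ln(0.67) / ln(1794/2500) = -0.4004776/-0.3318430 ≈ 1.2068.

α ≈ 1.2068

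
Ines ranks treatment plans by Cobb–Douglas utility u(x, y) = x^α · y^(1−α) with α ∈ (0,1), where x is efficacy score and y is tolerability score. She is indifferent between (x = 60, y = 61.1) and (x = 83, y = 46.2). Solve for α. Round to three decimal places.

The Cobb–Douglas utilities coincide, so 60^α·61.1^(1−α) = 83^α·46.2^(1−α).
Rearrange to (60/83)^α = (46.2/61.1)^(1−α) and take logs: α·-0.324496 = (1−α)·-0.279532.
Thus α·(-0.604028) = -0.279532, so α = -0.279532/-0.604028 ≈ 0.463.

α ≈ 0.463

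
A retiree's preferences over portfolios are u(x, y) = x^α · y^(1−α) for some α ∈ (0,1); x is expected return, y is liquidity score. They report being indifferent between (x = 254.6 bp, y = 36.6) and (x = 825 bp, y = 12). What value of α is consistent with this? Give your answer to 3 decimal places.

α ≈ 0.487

Indifference: 254.6^α · 36.6^(1−α) = 825^α · 12^(1−α).
(254.6/825)^α = (12/36.6)^(1−α); take logs: α·ln(254.6/825) = (1−α)·ln(12/36.6), i.e. α·-1.175690 = (1−α)·-1.115142.
So α/(1−α) = (-1.115142)/(-1.175690) = 0.948500, and α = 0.948500/1.948500 ≈ 0.487.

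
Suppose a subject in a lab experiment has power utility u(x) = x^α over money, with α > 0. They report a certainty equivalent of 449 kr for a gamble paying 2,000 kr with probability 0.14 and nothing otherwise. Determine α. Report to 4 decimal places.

α ≈ 1.3161

The lottery's expected utility is 0.14·u(2000) + 0.86·u(0) = 0.14·2000^α (since u(0) = 0 for α > 0).
Setting u(449) equal to that: 449^α = 0.14·2000^α ⇒ (449/2000)^α = 0.14.
Take logs: α = ln 0.14 / ln(449/2000) ≈ 1.316112.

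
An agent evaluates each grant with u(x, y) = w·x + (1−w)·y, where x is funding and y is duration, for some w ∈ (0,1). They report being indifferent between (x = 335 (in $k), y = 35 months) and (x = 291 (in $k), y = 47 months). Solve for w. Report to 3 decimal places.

w = 0.214

Equating utilities: w·335 + (1−w)·35 = w·291 + (1−w)·47.
Collecting terms: w·44 = (1−w)·12.
Hence w = 12/(44+12) = 12/56 = 0.214.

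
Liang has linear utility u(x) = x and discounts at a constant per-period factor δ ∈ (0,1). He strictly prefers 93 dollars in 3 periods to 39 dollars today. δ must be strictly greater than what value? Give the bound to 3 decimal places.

The preference means 39 < δ^3·93.
Dividing by 93: δ^3 > 0.41935. Both sides are positive, so the cube root keeps the direction.
δ > 0.41935^(1/3) = 0.749.

δ > 0.749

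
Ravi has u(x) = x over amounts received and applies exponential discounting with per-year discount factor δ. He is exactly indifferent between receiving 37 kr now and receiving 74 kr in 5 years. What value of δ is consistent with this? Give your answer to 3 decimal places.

Indifference means u(37) = δ^5 · u(74), so δ^5 = u(37)/u(74).
With u(x) = x: δ^5 = 37/74 = 0.50000.
Hence δ = (0.50000)^(1/5) = 0.87055.

δ ≈ 0.871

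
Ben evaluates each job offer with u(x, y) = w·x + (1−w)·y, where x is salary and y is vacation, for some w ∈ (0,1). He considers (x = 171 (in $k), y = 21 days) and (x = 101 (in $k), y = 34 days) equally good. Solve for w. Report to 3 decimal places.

u(171,21) = u(101,34) means w·171 + (1−w)·21 = w·101 + (1−w)·34.
Rearranging, 70·w − 13·(1−w) = 0.
The marginal rate of substitution is 13/70, so w = 13/(70+13) = 0.157.

w = 0.157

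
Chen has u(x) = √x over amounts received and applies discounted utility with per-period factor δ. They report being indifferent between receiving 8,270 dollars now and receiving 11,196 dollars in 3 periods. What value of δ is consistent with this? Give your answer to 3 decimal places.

δ ≈ 0.951

Indifference means u(8270) = δ^3 · u(11196), so δ^3 = u(8270)/u(11196).
With u(x) = √x: δ^3 = √8270/√11196 = √(8270/11196) = 0.85945.
So δ = 0.85945^(1/3) ≈ 0.951.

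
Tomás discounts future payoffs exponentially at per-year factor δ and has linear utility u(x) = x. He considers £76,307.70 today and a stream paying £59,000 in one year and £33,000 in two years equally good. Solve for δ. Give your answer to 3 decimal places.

The stream is worth 59000δ + 33000δ² today, so 59000δ + 33000δ² = 76307.70.
Rearranged: 33000δ² + 59000δ − 76307.70 = 0.
The positive root is δ = [−59000 + √(59000² + 4·33000·76307.70)] / (2·33000) = (−59000 + 116420.000)/66000 ≈ 0.870.

δ ≈ 0.870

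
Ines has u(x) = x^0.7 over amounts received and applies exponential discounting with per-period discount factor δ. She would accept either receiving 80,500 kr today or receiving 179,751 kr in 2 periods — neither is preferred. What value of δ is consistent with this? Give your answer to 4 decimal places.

δ ≈ 0.7549

The payoff in 2 periods is discounted by δ^2, so u(80500) = δ^2·u(179751) and δ^2 = u(80500)/u(179751).
With u(x) = x^0.7: δ^2 = 80500^0.7/179751^0.7 = (80500/179751)^0.7 = 0.56988.
Taking the square root: δ = 0.56988^(1/2) ≈ 0.7549.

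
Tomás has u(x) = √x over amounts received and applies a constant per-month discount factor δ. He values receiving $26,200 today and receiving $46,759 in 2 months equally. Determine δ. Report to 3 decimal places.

δ ≈ 0.865

The payoff in 2 months is discounted by δ^2, so u(26200) = δ^2·u(46759) and δ^2 = u(26200)/u(46759).
With u(x) = √x: δ^2 = √26200/√46759 = √(26200/46759) = 0.74855.
So δ = 0.74855^(1/2) ≈ 0.865.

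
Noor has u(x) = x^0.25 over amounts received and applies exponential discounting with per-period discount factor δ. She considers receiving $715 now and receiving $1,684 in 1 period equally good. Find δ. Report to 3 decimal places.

The payoff in 1 period is discounted by δ, so u(715) = δ·u(1684) and δ = u(715)/u(1684).
With u(x) = x^0.25: δ = 715^0.25/1684^0.25 = (715/1684)^0.25 = 0.80722.

δ ≈ 0.807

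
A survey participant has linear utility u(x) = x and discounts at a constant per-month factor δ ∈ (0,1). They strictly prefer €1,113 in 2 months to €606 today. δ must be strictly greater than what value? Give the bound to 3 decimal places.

δ > 0.738

The preference means 606 < δ^2·1113.
Hence δ^2 > 606/1113 = 0.54447, and x ↦ x^(1/2) is increasing on (0,∞).
δ > 0.54447^(1/2) = 0.738.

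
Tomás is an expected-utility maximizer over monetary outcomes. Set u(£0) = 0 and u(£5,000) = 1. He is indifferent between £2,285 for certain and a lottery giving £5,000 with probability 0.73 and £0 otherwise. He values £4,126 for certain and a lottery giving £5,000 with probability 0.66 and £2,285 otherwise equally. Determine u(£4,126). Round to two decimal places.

0.91

From the first indifference, u(£2,285) = 0.73·u(£5,000) + 0.27·u(£0) = 0.73·1 + 0.27·0 = 0.73.
The second indifference gives u(£4,126) = 0.66·u(£5,000) + 0.34·u(£2,285) = 0.66·1.00 + 0.34·0.73 = 0.9082.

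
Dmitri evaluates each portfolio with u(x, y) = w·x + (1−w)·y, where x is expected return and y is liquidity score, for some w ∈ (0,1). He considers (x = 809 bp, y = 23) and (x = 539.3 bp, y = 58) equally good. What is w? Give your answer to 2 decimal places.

Indifference: w·809 + (1−w)·23 = w·539.3 + (1−w)·58.
Rearranging, 269.7·w − 35·(1−w) = 0.
Hence w = 35/(269.7+35) = 35/304.7 = 0.11.

w = 0.11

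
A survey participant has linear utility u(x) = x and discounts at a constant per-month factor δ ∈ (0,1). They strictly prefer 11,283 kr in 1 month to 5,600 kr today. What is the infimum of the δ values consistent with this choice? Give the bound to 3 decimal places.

δ > 0.496

Comparing present values: 5600 < δ·11283.
So δ > 5600/11283 = 0.49632.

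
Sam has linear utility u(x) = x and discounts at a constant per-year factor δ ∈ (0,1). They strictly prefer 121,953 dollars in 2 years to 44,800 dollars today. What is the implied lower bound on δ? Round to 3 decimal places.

δ > 0.606

Under u(x) = x this choice says 44800 < δ^2·121953.
Hence δ^2 > 44800/121953 = 0.36735, and x ↦ x^(1/2) is increasing on (0,∞).
δ > 0.36735^(1/2) = 0.606.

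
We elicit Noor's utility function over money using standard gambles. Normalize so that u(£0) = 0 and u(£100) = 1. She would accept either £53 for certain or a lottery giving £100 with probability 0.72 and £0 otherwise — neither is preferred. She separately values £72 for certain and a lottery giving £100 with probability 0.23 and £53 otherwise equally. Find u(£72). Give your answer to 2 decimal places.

From the first indifference, u(£53) = 0.72·u(£100) + 0.28·u(£0) = 0.72·1 + 0.28·0 = 0.72.
Then u(£72) = 0.23·u(£100) + 0.77·u(£53) = 0.23·1.00 + 0.77·0.72 = 0.7844.

0.78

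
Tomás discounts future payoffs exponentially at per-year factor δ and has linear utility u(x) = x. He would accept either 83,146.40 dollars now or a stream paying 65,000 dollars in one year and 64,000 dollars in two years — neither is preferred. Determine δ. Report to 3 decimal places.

δ ≈ 0.740

Present value of the stream is 65000·δ + 64000·δ². Indifference gives 65000δ + 64000δ² = 83146.40.
That is, 64000δ² + 65000δ − 83146.40 = 0, a quadratic in δ.
The positive root is δ = [−65000 + √(65000² + 4·64000·83146.40)] / (2·64000) = (−65000 + 159720.000)/128000 ≈ 0.740.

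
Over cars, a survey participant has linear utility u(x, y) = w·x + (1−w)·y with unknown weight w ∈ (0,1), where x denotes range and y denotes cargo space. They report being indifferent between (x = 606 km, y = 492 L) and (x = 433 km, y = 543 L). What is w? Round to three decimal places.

w = 0.228

Equating utilities: w·606 + (1−w)·492 = w·433 + (1−w)·543.
Collecting terms: w·173 = (1−w)·51.
So w/(1−w) = 51/173 = 0.2948, giving w = 51/(173+51) = 0.228.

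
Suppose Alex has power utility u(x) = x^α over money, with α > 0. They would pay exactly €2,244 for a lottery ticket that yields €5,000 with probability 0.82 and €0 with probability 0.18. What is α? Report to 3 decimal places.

Since u(0) = 0, the lottery's EU is 0.82·5000^α.
Indifference: 2244^α = 0.82·5000^α, so (2244/5000)^α = 0.82.
Take logs: α = ln 0.82 / ln(2244/5000) ≈ 0.24770.

α ≈ 0.248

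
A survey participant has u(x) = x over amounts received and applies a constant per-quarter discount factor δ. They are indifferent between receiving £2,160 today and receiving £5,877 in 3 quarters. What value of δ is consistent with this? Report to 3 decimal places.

δ ≈ 0.716

Indifference means u(2160) = δ^3 · u(5877), so δ^3 = u(2160)/u(5877).
With u(x) = x: δ^3 = 2160/5877 = 0.36753.
Taking the cube root: δ = 0.36753^(1/3) ≈ 0.716.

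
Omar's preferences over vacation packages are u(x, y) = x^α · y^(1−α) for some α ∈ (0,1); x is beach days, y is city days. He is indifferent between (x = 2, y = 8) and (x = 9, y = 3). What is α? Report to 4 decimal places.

Indifference: 2^α · 8^(1−α) = 9^α · 3^(1−α).
Taking logs: α·ln 2 + (1−α)·ln 8 = α·ln 9 + (1−α)·ln 3, i.e. α·-1.5040774 = (1−α)·-0.9808293.
Thus α·(-2.4849067) = -0.9808293, so α = -0.9808293/-2.4849067 ≈ 0.3947.

α ≈ 0.3947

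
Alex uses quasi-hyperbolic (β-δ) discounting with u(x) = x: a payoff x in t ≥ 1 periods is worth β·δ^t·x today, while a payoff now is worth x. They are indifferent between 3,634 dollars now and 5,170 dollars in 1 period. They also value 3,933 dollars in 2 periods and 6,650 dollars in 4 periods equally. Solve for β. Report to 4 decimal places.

From the later pair, β·δ^2·3933 = β·δ^4·6650; dividing through, δ^2 = 3933/6650 = 0.59143, so δ = 0.76904.
Substituting δ into 3634 = β·δ·5170: β = 3634/(3975.957) ≈ 0.9140.

β ≈ 0.9140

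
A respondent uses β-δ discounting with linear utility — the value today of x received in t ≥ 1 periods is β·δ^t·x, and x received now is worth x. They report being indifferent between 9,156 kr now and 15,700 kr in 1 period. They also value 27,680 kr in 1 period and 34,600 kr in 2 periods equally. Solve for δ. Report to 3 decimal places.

Both payoffs in the second observation are in the future, so β drops out: δ^1·27680 = δ^2·34600 ⇒ δ = 27680/34600 = 0.80000.

δ ≈ 0.800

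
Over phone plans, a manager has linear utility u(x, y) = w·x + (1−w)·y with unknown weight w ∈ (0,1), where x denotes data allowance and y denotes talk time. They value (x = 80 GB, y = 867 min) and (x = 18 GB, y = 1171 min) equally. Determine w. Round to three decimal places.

w = 0.831

u(80,867) = u(18,1171) means w·80 + (1−w)·867 = w·18 + (1−w)·1171.
Collecting terms: w·62 = (1−w)·304.
So w/(1−w) = 304/62 = 4.9032, giving w = 304/(62+304) = 0.831.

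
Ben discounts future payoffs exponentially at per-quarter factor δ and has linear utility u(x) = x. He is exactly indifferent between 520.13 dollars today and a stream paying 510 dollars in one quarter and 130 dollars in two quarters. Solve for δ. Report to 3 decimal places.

δ ≈ 0.840

Present value of the stream is 510·δ + 130·δ². Indifference gives 510δ + 130δ² = 520.13.
Rearranged: 130δ² + 510δ − 520.13 = 0.
δ = (−510 + √(510² + 4·130·520.13)) / (2·130) = (−510 + √530567.60) / 260 ≈ 0.840.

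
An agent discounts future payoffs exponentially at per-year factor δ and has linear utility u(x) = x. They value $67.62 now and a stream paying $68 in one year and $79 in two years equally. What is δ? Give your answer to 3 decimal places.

Present value of the stream is 68·δ + 79·δ². Indifference gives 68δ + 79δ² = 67.62.
So 79δ² + 68δ − 67.62 = 0.
δ = (−68 + √(68² + 4·79·67.62)) / (2·79) = (−68 + √25991.92) / 158 ≈ 0.590.

δ ≈ 0.590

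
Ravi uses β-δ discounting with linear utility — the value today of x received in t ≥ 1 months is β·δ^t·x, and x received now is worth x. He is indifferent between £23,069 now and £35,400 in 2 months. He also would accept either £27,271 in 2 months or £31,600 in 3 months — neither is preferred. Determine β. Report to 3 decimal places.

From the later pair, β·δ^2·27271 = β·δ^3·31600; dividing through, δ = 27271/31600 = 0.86301.
Substituting δ into 23069 = β·δ^2·35400: β = 23069/(26365.209) ≈ 0.875.

β ≈ 0.875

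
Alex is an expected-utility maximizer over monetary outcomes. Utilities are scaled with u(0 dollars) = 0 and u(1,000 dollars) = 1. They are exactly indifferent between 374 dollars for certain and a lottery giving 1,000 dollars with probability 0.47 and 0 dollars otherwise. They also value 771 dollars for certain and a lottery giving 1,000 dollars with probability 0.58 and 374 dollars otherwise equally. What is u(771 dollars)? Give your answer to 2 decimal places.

The first gamble pins u(374 dollars): it must equal 0.47·1 + 0.53·0 = 0.47.
The second indifference gives u(771 dollars) = 0.58·u(1,000 dollars) + 0.42·u(374 dollars) = 0.58·1.00 + 0.42·0.47 = 0.7774.

0.78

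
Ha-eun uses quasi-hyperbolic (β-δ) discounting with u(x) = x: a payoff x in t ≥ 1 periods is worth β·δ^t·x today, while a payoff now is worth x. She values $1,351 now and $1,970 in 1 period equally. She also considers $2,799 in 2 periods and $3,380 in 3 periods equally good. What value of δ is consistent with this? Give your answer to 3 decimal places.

The second indifference involves only future payoffs, so β cancels: β·δ^2·2799 = β·δ^3·3380, giving δ = 2799/3380 = 0.82811.

δ ≈ 0.828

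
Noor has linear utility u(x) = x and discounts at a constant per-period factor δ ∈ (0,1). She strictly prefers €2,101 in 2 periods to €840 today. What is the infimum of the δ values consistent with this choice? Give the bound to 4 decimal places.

δ > 0.6323

Under u(x) = x this choice says 840 < δ^2·2101.
Hence δ^2 > 840/2101 = 0.39981, and x ↦ x^(1/2) is increasing on (0,∞).
δ > (840/2101)^(1/2) ≈ 0.6323.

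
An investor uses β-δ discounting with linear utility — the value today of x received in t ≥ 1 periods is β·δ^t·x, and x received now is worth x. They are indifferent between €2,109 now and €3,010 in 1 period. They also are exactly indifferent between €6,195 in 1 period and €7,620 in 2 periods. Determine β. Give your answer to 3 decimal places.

Both payoffs in the second observation are in the future, so β drops out: δ^1·6195 = δ^2·7620 ⇒ δ = 6195/7620 = 0.81299.
The first indifference: 2109 = β·δ·3010, so β = 2109/(δ·3010) = 2109/(0.81299·3010) ≈ 0.862.

β ≈ 0.862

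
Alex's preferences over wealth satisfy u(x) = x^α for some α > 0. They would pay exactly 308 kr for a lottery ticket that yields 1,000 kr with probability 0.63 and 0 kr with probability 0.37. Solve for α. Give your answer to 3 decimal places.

α ≈ 0.392

EU(lottery) = 0.63·1000^α + 0.37·0 = 0.63·1000^α.
Setting u(308) equal to that: 308^α = 0.63·1000^α ⇒ (308/1000)^α = 0.63.
Take logs: α = ln 0.63 / ln(308/1000) ≈ 0.39233.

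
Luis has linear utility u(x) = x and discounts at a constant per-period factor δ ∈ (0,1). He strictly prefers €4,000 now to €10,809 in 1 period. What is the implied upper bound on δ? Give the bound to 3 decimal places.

δ < 0.370

The preference means 4000 > δ·10809.
So δ < 4000/10809 = 0.37006.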